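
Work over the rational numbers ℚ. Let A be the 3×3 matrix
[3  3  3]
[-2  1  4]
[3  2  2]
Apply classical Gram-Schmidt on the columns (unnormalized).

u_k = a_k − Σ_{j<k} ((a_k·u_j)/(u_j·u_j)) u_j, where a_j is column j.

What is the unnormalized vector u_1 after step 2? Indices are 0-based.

Step 1: u_0 = a_0 = (3, -2, 3).
Step 2: u_1 = a_1 − (13/22)·u_0 = (27/22, 24/11, 5/22).

u_1 = (27/22, 24/11, 5/22)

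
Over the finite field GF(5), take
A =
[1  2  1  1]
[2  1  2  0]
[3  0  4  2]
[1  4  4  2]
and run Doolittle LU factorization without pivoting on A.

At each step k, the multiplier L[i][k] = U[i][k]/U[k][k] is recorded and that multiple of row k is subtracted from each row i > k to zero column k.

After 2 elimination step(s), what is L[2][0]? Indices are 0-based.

L[2][0] = 3

Step 1: pivot at (0,0) is 1.
  row1 ← row1 − (2)·row0  ⇒  L[1][0]=2, U row1=(0, 2, 0, 3)
  row2 ← row2 − (3)·row0  ⇒  L[2][0]=3, U row2=(0, 4, 1, 4)
  row3 ← row3 − (1)·row0  ⇒  L[3][0]=1, U row3=(0, 2, 3, 1)
Step 2: pivot at (1,1) is 2.
  row2 ← row2 − (2)·row1  ⇒  L[2][1]=2, U row2=(0, 0, 1, 3)
  row3 ← row3 − (1)·row1  ⇒  L[3][1]=1, U row3=(0, 0, 3, 3)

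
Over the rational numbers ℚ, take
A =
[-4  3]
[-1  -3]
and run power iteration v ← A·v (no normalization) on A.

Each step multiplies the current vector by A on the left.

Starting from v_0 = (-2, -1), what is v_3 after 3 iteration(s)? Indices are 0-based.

v_3 = (-40, 65)

v_0 = (-2, -1).
v_1 = A·v_0 = (5, 5).
v_2 = A·v_1 = (-5, -20).
v_3 = A·v_2 = (-40, 65).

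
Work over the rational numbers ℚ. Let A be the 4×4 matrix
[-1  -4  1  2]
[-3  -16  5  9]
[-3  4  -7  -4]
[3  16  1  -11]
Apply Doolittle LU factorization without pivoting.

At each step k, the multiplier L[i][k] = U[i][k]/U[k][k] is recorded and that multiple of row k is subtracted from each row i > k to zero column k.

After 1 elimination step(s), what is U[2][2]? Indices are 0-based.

[col 0] pivot -1
  R1 -= 3*R0 → (0, -4, 2, 3)  (L[1][0] := 3)
  R2 -= 3*R0 → (0, 16, -10, -10)  (L[2][0] := 3)
  R3 -= -3*R0 → (0, 4, 4, -5)  (L[3][0] := -3)

U[2][2] = -10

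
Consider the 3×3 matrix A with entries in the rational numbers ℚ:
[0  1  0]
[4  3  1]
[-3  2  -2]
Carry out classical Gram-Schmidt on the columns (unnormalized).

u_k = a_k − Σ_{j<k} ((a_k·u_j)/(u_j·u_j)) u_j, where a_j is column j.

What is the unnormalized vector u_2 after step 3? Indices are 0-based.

u_2 = (85/314, -15/314, -10/157)

Step 1: u_0 = a_0 = (0, 4, -3).
Step 2: u_1 = a_1 − (6/25)·u_0 = (1, 51/25, 68/25).
Step 3: u_2 = a_2 − (2/5)·u_0 − (-85/314)·u_1 = (85/314, -15/314, -10/157).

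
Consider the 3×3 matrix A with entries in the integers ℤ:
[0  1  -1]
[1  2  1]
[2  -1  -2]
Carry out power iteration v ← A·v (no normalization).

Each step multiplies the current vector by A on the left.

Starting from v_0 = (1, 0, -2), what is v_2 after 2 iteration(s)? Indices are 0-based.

v_2 = (-7, 6, -7)

v_0 = (1, 0, -2).
v_1 = A·v_0 = (2, -1, 6).
v_2 = A·v_1 = (-7, 6, -7).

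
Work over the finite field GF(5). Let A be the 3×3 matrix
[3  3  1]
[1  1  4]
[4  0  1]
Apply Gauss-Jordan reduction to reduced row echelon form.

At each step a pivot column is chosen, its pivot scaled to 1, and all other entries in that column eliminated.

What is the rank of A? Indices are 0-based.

[1] R0 /= 3  ⇒  (1, 1, 2)
     R1 -= 1·R0  ⇒  (0, 0, 2)
     R2 -= 4·R0  ⇒  (0, 1, 3)
[2] R1 <-> R2
[2] R1 /= 1  ⇒  (0, 1, 3)
     R0 -= 1·R1  ⇒  (1, 0, 4)
[3] R2 /= 2  ⇒  (0, 0, 1)
     R0 -= 4·R2  ⇒  (1, 0, 0)
     R1 -= 3·R2  ⇒  (0, 1, 0)

rank = 3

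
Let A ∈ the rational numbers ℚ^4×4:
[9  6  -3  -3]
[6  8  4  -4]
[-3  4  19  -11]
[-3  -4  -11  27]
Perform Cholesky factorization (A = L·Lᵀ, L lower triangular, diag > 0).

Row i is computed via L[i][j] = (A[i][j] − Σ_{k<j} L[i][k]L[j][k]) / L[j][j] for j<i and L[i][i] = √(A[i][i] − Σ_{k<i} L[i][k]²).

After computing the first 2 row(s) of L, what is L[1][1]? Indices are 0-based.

L[1][1] = 2

Step 1: L[0][0] = √(9) = 3.
  L[1][0] = (6) / L[0][0] = 2.
Step 2: L[1][1] = √(4) = 2.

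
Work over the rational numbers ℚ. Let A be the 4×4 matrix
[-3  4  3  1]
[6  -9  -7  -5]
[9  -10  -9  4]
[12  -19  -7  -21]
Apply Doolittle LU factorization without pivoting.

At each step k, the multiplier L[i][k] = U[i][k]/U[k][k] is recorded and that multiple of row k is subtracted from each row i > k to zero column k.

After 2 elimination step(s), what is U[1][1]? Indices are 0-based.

[col 0] pivot -3
  R1 -= -2*R0 → (0, -1, -1, -3)  (L[1][0] := -2)
  R2 -= -3*R0 → (0, 2, 0, 7)  (L[2][0] := -3)
  R3 -= -4*R0 → (0, -3, 5, -17)  (L[3][0] := -4)
[col 1] pivot -1
  R2 -= -2*R1 → (0, 0, -2, 1)  (L[2][1] := -2)
  R3 -= 3*R1 → (0, 0, 8, -8)  (L[3][1] := 3)

U[1][1] = -1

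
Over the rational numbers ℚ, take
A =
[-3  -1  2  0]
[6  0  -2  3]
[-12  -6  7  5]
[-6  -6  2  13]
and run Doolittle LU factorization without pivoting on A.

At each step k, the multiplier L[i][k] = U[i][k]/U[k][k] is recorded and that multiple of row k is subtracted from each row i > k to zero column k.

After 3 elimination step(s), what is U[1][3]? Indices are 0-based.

U[1][3] = 3

k=0: U[0][0]=-3
  eliminate (1,0): mult=-2, new row 1: (0, -2, 2, 3); set L[1][0]=-2
  eliminate (2,0): mult=4, new row 2: (0, -2, -1, 5); set L[2][0]=4
  eliminate (3,0): mult=2, new row 3: (0, -4, -2, 13); set L[3][0]=2
k=1: U[1][1]=-2
  eliminate (2,1): mult=1, new row 2: (0, 0, -3, 2); set L[2][1]=1
  eliminate (3,1): mult=2, new row 3: (0, 0, -6, 7); set L[3][1]=2
k=2: U[2][2]=-3
  eliminate (3,2): mult=2, new row 3: (0, 0, 0, 3); set L[3][2]=2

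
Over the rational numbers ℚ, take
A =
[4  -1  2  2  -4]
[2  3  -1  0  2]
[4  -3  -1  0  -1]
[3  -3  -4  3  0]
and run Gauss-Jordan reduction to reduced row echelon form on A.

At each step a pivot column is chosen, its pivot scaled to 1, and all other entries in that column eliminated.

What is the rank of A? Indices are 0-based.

pivot(0,0)=4: scale R0 → (1, -1/4, 1/2, 1/2, -1)
  clear (1,0): R1 −= (2)R0 → (0, 7/2, -2, -1, 4)
  clear (2,0): R2 −= (4)R0 → (0, -2, -3, -2, 3)
  clear (3,0): R3 −= (3)R0 → (0, -9/4, -11/2, 3/2, 3)
pivot(1,1)=7/2: scale R1 → (0, 1, -4/7, -2/7, 8/7)
  clear (0,1): R0 −= (-1/4)R1 → (1, 0, 5/14, 3/7, -5/7)
  clear (2,1): R2 −= (-2)R1 → (0, 0, -29/7, -18/7, 37/7)
  clear (3,1): R3 −= (-9/4)R1 → (0, 0, -95/14, 6/7, 39/7)
pivot(2,2)=-29/7: scale R2 → (0, 0, 1, 18/29, -37/29)
  clear (0,2): R0 −= (5/14)R2 → (1, 0, 0, 6/29, -15/58)
  clear (1,2): R1 −= (-4/7)R2 → (0, 1, 0, 2/29, 12/29)
  clear (3,2): R3 −= (-95/14)R2 → (0, 0, 0, 147/29, -179/58)
pivot(3,3)=147/29: scale R3 → (0, 0, 0, 1, -179/294)
  clear (0,3): R0 −= (6/29)R3 → (1, 0, 0, 0, -13/98)
  clear (1,3): R1 −= (2/29)R3 → (0, 1, 0, 0, 67/147)
  clear (2,3): R2 −= (18/29)R3 → (0, 0, 1, 0, -44/49)

rank = 4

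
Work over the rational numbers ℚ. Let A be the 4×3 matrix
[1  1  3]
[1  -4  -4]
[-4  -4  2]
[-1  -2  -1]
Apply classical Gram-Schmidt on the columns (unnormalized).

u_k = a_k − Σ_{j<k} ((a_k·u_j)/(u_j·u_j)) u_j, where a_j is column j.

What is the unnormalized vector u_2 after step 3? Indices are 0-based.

u_2 = (779/239, 47/478, 230/239, -235/478)

Step 1: u_0 = a_0 = (1, 1, -4, -1).
Step 2: u_1 = a_1 − (15/19)·u_0 = (4/19, -91/19, -16/19, -23/19).
Step 3: u_2 = a_2 − (-8/19)·u_0 − (367/478)·u_1 = (779/239, 47/478, 230/239, -235/478).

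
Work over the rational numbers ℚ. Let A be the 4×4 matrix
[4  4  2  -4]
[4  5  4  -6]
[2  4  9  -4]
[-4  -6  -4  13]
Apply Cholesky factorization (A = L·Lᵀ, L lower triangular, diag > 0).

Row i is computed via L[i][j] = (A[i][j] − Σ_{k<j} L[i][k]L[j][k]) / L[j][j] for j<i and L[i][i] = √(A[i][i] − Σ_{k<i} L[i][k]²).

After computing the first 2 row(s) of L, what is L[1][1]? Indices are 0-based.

L[1][1] = 1

Step 1: L[0][0] = √(4) = 2.
  L[1][0] = (4) / L[0][0] = 2.
Step 2: L[1][1] = √(1) = 1.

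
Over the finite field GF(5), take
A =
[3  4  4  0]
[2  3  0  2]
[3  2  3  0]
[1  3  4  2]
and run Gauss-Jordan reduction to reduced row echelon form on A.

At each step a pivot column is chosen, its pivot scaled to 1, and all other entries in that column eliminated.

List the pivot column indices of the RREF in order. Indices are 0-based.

pivot columns: 0, 1, 2, 3

step 1: normalize row 0 (÷3) = (1, 3, 3, 0)
  row 1: subtract 2×row0 = (0, 2, 4, 2)
  row 2: subtract 3×row0 = (0, 3, 4, 0)
  row 3: subtract 1×row0 = (0, 0, 1, 2)
step 2: normalize row 1 (÷2) = (0, 1, 2, 1)
  row 0: subtract 3×row1 = (1, 0, 2, 2)
  row 2: subtract 3×row1 = (0, 0, 3, 2)
step 3: normalize row 2 (÷3) = (0, 0, 1, 4)
  row 0: subtract 2×row2 = (1, 0, 0, 4)
  row 1: subtract 2×row2 = (0, 1, 0, 3)
  row 3: subtract 1×row2 = (0, 0, 0, 3)
step 4: normalize row 3 (÷3) = (0, 0, 0, 1)
  row 0: subtract 4×row3 = (1, 0, 0, 0)
  row 1: subtract 3×row3 = (0, 1, 0, 0)
  row 2: subtract 4×row3 = (0, 0, 1, 0)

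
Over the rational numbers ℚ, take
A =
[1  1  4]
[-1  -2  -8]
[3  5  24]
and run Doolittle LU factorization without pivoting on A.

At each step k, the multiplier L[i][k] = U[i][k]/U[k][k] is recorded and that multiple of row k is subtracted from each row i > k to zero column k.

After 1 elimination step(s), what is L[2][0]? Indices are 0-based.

[col 0] pivot 1
  R1 -= -1*R0 → (0, -1, -4)  (L[1][0] := -1)
  R2 -= 3*R0 → (0, 2, 12)  (L[2][0] := 3)

L[2][0] = 3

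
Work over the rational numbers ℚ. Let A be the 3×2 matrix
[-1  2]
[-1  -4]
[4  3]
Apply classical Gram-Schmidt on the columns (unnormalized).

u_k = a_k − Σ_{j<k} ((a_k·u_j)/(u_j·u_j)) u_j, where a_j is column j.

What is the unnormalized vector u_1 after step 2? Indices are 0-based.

Step 1: u_0 = a_0 = (-1, -1, 4).
Step 2: u_1 = a_1 − (7/9)·u_0 = (25/9, -29/9, -1/9).

u_1 = (25/9, -29/9, -1/9)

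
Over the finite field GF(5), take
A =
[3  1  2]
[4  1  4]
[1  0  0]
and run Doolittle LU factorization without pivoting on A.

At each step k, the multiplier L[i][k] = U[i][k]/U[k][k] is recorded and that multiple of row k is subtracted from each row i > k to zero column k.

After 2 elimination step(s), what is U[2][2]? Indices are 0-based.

k=0: U[0][0]=3
  eliminate (1,0): mult=3, new row 1: (0, 3, 3); set L[1][0]=3
  eliminate (2,0): mult=2, new row 2: (0, 3, 1); set L[2][0]=2
k=1: U[1][1]=3
  eliminate (2,1): mult=1, new row 2: (0, 0, 3); set L[2][1]=1

U[2][2] = 3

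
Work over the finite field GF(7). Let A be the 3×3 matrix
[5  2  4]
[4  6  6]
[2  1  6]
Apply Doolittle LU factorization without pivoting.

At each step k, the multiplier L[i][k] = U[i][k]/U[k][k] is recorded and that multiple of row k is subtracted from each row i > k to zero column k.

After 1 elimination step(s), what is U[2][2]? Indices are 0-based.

U[2][2] = 3

k=0: U[0][0]=5
  eliminate (1,0): mult=5, new row 1: (0, 3, 0); set L[1][0]=5
  eliminate (2,0): mult=6, new row 2: (0, 3, 3); set L[2][0]=6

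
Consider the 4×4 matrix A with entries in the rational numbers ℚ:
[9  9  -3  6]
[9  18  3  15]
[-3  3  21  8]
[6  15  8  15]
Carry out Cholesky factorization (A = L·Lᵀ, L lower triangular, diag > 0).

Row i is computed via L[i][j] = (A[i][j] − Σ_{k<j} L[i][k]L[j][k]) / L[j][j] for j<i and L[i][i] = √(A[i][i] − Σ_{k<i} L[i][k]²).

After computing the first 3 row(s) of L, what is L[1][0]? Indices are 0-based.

Step 1: L[0][0] = √(9) = 3.
  L[1][0] = (9) / L[0][0] = 3.
Step 2: L[1][1] = √(9) = 3.
  L[2][0] = (-3) / L[0][0] = -1.
  L[2][1] = (6) / L[1][1] = 2.
Step 3: L[2][2] = √(16) = 4.

L[1][0] = 3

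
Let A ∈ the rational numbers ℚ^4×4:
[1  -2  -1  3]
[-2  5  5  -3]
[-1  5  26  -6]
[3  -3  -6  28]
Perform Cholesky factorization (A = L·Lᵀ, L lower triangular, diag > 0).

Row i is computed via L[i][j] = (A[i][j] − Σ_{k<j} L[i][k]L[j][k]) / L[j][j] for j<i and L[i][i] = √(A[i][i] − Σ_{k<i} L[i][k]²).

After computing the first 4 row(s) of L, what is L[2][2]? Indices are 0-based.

Step 1: L[0][0] = √(1) = 1.
  L[1][0] = (-2) / L[0][0] = -2.
Step 2: L[1][1] = √(1) = 1.
  L[2][0] = (-1) / L[0][0] = -1.
  L[2][1] = (3) / L[1][1] = 3.
Step 3: L[2][2] = √(16) = 4.
  L[3][0] = (3) / L[0][0] = 3.
  L[3][1] = (3) / L[1][1] = 3.
  L[3][2] = (-12) / L[2][2] = -3.
Step 4: L[3][3] = √(1) = 1.

L[2][2] = 4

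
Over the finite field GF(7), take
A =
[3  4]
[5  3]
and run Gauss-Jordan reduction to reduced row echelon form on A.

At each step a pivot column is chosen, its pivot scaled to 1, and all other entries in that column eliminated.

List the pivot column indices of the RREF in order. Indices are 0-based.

[1] R0 /= 3  ⇒  (1, 6)
     R1 -= 5·R0  ⇒  (0, 1)
[2] R1 /= 1  ⇒  (0, 1)
     R0 -= 6·R1  ⇒  (1, 0)

pivot columns: 0, 1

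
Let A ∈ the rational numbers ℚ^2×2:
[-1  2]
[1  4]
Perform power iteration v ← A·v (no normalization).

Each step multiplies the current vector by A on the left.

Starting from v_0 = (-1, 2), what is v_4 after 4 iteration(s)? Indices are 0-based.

v_0 = (-1, 2).
v_1 = A·v_0 = (5, 7).
v_2 = A·v_1 = (9, 33).
v_3 = A·v_2 = (57, 141).
v_4 = A·v_3 = (225, 621).

v_4 = (225, 621)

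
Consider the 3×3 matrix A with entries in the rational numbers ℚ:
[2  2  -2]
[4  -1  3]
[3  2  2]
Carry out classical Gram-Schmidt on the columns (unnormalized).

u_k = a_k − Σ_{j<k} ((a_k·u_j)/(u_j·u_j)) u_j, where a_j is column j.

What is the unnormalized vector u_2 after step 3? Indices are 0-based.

u_2 = (-44/25, -8/25, 8/5)

Step 1: u_0 = a_0 = (2, 4, 3).
Step 2: u_1 = a_1 − (6/29)·u_0 = (46/29, -53/29, 40/29).
Step 3: u_2 = a_2 − (14/29)·u_0 − (-19/25)·u_1 = (-44/25, -8/25, 8/5).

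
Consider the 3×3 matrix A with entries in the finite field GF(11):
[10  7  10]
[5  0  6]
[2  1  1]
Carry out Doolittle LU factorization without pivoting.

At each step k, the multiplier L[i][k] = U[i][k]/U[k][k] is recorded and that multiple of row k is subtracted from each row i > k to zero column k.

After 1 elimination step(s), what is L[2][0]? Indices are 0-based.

Step 1: pivot at (0,0) is 10.
  row1 ← row1 − (6)·row0  ⇒  L[1][0]=6, U row1=(0, 2, 1)
  row2 ← row2 − (9)·row0  ⇒  L[2][0]=9, U row2=(0, 4, 10)

L[2][0] = 9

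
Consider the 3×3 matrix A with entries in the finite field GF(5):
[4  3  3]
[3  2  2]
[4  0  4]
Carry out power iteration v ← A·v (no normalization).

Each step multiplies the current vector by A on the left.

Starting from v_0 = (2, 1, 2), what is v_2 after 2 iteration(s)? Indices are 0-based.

v_0 = (2, 1, 2).
v_1 = A·v_0 = (2, 2, 1).
v_2 = A·v_1 = (2, 2, 2).

v_2 = (2, 2, 2)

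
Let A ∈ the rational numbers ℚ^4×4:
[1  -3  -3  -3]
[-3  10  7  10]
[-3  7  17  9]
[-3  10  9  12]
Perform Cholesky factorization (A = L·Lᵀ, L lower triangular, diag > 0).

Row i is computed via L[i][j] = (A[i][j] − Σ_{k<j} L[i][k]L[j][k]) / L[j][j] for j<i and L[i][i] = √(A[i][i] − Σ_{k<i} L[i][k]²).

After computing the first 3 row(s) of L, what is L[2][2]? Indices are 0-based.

Step 1: L[0][0] = √(1) = 1.
  L[1][0] = (-3) / L[0][0] = -3.
Step 2: L[1][1] = √(1) = 1.
  L[2][0] = (-3) / L[0][0] = -3.
  L[2][1] = (-2) / L[1][1] = -2.
Step 3: L[2][2] = √(4) = 2.

L[2][2] = 2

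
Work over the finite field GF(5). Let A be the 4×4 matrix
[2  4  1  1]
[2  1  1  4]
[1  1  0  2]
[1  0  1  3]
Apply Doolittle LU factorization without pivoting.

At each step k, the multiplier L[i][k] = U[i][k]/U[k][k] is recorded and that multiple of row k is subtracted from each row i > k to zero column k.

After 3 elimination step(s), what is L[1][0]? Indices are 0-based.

L[1][0] = 1

Step 1: pivot at (0,0) is 2.
  row1 ← row1 − (1)·row0  ⇒  L[1][0]=1, U row1=(0, 2, 0, 3)
  row2 ← row2 − (3)·row0  ⇒  L[2][0]=3, U row2=(0, 4, 2, 4)
  row3 ← row3 − (3)·row0  ⇒  L[3][0]=3, U row3=(0, 3, 3, 0)
Step 2: pivot at (1,1) is 2.
  row2 ← row2 − (2)·row1  ⇒  L[2][1]=2, U row2=(0, 0, 2, 3)
  row3 ← row3 − (4)·row1  ⇒  L[3][1]=4, U row3=(0, 0, 3, 3)
Step 3: pivot at (2,2) is 2.
  row3 ← row3 − (4)·row2  ⇒  L[3][2]=4, U row3=(0, 0, 0, 1)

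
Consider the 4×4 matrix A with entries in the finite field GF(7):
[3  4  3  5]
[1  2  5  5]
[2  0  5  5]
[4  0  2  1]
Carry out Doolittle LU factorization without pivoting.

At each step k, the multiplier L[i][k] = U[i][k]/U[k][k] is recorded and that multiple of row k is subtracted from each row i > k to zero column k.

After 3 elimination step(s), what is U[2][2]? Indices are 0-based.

U[2][2] = 5

[col 0] pivot 3
  R1 -= 5*R0 → (0, 3, 4, 1)  (L[1][0] := 5)
  R2 -= 3*R0 → (0, 2, 3, 4)  (L[2][0] := 3)
  R3 -= 6*R0 → (0, 4, 5, 6)  (L[3][0] := 6)
[col 1] pivot 3
  R2 -= 3*R1 → (0, 0, 5, 1)  (L[2][1] := 3)
  R3 -= 6*R1 → (0, 0, 2, 0)  (L[3][1] := 6)
[col 2] pivot 5
  R3 -= 6*R2 → (0, 0, 0, 1)  (L[3][2] := 6)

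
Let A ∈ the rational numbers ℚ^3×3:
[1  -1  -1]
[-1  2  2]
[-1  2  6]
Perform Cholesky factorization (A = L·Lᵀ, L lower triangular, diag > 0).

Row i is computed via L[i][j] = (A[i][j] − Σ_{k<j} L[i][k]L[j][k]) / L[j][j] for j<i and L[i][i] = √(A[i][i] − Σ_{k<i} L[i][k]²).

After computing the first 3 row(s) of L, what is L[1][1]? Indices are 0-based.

Step 1: L[0][0] = √(1) = 1.
  L[1][0] = (-1) / L[0][0] = -1.
Step 2: L[1][1] = √(1) = 1.
  L[2][0] = (-1) / L[0][0] = -1.
  L[2][1] = (1) / L[1][1] = 1.
Step 3: L[2][2] = √(4) = 2.

L[1][1] = 1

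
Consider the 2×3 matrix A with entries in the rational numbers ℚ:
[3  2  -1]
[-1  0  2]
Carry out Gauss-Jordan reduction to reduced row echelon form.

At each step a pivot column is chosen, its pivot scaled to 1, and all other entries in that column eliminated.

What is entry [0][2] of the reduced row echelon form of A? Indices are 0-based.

pivot(0,0)=3: scale R0 → (1, 2/3, -1/3)
  clear (1,0): R1 −= (-1)R0 → (0, 2/3, 5/3)
pivot(1,1)=2/3: scale R1 → (0, 1, 5/2)
  clear (0,1): R0 −= (2/3)R1 → (1, 0, -2)

M[0][2] = -2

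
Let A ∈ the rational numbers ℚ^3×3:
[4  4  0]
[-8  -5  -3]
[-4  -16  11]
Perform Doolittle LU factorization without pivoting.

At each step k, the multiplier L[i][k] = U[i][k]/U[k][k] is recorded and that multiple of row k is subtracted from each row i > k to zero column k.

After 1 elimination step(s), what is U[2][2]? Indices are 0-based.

U[2][2] = 11

k=0: U[0][0]=4
  eliminate (1,0): mult=-2, new row 1: (0, 3, -3); set L[1][0]=-2
  eliminate (2,0): mult=-1, new row 2: (0, -12, 11); set L[2][0]=-1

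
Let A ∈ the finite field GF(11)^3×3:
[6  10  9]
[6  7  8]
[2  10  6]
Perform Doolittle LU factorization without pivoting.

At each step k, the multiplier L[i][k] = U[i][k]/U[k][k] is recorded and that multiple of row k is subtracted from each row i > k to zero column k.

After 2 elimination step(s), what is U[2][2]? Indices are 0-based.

[col 0] pivot 6
  R1 -= 1*R0 → (0, 8, 10)  (L[1][0] := 1)
  R2 -= 4*R0 → (0, 3, 3)  (L[2][0] := 4)
[col 1] pivot 8
  R2 -= 10*R1 → (0, 0, 2)  (L[2][1] := 10)

U[2][2] = 2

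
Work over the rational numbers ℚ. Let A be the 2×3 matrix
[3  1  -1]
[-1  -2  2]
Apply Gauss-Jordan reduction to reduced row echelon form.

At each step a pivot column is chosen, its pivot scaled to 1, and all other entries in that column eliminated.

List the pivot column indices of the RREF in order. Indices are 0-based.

[1] R0 /= 3  ⇒  (1, 1/3, -1/3)
     R1 -= -1·R0  ⇒  (0, -5/3, 5/3)
[2] R1 /= -5/3  ⇒  (0, 1, -1)
     R0 -= 1/3·R1  ⇒  (1, 0, 0)

pivot columns: 0, 1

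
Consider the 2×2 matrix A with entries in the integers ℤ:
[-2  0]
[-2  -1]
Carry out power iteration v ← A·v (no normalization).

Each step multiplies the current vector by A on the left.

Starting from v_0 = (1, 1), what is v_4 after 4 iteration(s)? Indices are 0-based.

v_4 = (16, 31)

v_0 = (1, 1).
v_1 = A·v_0 = (-2, -3).
v_2 = A·v_1 = (4, 7).
v_3 = A·v_2 = (-8, -15).
v_4 = A·v_3 = (16, 31).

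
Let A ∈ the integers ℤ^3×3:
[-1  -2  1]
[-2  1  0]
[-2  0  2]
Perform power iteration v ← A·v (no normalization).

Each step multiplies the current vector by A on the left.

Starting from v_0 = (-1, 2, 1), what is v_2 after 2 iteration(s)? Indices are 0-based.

v_2 = (-2, 8, 12)

v_0 = (-1, 2, 1).
v_1 = A·v_0 = (-2, 4, 4).
v_2 = A·v_1 = (-2, 8, 12).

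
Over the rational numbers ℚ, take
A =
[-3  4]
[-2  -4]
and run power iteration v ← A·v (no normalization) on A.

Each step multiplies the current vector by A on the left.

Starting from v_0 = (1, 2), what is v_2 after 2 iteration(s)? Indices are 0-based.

v_0 = (1, 2).
v_1 = A·v_0 = (5, -10).
v_2 = A·v_1 = (-55, 30).

v_2 = (-55, 30)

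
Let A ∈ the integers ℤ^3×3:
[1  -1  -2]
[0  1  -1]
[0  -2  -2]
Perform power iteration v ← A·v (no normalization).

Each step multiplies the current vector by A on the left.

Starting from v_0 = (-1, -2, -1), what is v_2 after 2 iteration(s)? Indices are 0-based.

v_0 = (-1, -2, -1).
v_1 = A·v_0 = (3, -1, 6).
v_2 = A·v_1 = (-8, -7, -10).

v_2 = (-8, -7, -10)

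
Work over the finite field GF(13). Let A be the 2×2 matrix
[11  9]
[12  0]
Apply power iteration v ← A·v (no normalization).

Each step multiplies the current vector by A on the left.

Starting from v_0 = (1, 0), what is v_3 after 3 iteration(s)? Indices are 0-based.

v_3 = (2, 5)

v_0 = (1, 0).
v_1 = A·v_0 = (11, 12).
v_2 = A·v_1 = (8, 2).
v_3 = A·v_2 = (2, 5).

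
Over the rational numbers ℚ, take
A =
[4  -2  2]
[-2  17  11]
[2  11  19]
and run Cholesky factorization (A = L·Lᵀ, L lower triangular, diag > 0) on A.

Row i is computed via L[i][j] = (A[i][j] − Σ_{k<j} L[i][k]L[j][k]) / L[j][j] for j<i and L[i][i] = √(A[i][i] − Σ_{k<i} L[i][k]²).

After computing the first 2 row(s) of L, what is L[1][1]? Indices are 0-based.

L[1][1] = 4

Step 1: L[0][0] = √(4) = 2.
  L[1][0] = (-2) / L[0][0] = -1.
Step 2: L[1][1] = √(16) = 4.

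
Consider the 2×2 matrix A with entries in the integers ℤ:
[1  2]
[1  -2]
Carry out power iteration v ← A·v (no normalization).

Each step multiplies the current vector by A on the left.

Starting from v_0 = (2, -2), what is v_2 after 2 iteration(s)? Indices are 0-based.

v_2 = (10, -14)

v_0 = (2, -2).
v_1 = A·v_0 = (-2, 6).
v_2 = A·v_1 = (10, -14).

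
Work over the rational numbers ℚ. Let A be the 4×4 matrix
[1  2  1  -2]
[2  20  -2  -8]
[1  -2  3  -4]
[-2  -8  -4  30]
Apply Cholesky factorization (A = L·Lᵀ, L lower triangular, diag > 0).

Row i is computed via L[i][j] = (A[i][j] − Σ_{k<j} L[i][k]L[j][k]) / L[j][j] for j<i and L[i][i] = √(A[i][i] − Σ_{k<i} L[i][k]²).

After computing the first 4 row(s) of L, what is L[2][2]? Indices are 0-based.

L[2][2] = 1

Step 1: L[0][0] = √(1) = 1.
  L[1][0] = (2) / L[0][0] = 2.
Step 2: L[1][1] = √(16) = 4.
  L[2][0] = (1) / L[0][0] = 1.
  L[2][1] = (-4) / L[1][1] = -1.
Step 3: L[2][2] = √(1) = 1.
  L[3][0] = (-2) / L[0][0] = -2.
  L[3][1] = (-4) / L[1][1] = -1.
  L[3][2] = (-3) / L[2][2] = -3.
Step 4: L[3][3] = √(16) = 4.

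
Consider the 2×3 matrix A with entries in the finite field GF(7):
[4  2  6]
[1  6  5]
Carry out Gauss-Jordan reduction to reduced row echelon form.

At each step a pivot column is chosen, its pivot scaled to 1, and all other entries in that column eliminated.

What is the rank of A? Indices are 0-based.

rank = 2

pivot(0,0)=4: scale R0 → (1, 4, 5)
  clear (1,0): R1 −= (1)R0 → (0, 2, 0)
pivot(1,1)=2: scale R1 → (0, 1, 0)
  clear (0,1): R0 −= (4)R1 → (1, 0, 5)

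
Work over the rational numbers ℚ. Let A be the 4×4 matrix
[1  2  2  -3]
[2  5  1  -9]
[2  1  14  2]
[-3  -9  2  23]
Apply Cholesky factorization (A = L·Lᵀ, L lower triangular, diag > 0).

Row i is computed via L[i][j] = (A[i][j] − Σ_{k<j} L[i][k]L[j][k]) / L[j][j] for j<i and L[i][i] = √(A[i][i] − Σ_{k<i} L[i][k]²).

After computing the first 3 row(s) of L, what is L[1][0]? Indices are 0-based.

Step 1: L[0][0] = √(1) = 1.
  L[1][0] = (2) / L[0][0] = 2.
Step 2: L[1][1] = √(1) = 1.
  L[2][0] = (2) / L[0][0] = 2.
  L[2][1] = (-3) / L[1][1] = -3.
Step 3: L[2][2] = √(1) = 1.

L[1][0] = 2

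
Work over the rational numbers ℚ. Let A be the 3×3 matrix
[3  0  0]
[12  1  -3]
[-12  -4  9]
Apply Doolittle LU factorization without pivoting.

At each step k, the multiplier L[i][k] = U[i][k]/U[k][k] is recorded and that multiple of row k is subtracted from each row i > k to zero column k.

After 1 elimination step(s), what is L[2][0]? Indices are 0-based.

L[2][0] = -4

k=0: U[0][0]=3
  eliminate (1,0): mult=4, new row 1: (0, 1, -3); set L[1][0]=4
  eliminate (2,0): mult=-4, new row 2: (0, -4, 9); set L[2][0]=-4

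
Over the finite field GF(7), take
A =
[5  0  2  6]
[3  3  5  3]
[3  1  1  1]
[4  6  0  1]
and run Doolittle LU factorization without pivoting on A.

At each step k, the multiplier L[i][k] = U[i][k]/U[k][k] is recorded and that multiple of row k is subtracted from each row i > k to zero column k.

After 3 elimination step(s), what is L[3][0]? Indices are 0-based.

[col 0] pivot 5
  R1 -= 2*R0 → (0, 3, 1, 5)  (L[1][0] := 2)
  R2 -= 2*R0 → (0, 1, 4, 3)  (L[2][0] := 2)
  R3 -= 5*R0 → (0, 6, 4, 6)  (L[3][0] := 5)
[col 1] pivot 3
  R2 -= 5*R1 → (0, 0, 6, 6)  (L[2][1] := 5)
  R3 -= 2*R1 → (0, 0, 2, 3)  (L[3][1] := 2)
[col 2] pivot 6
  R3 -= 5*R2 → (0, 0, 0, 1)  (L[3][2] := 5)

L[3][0] = 5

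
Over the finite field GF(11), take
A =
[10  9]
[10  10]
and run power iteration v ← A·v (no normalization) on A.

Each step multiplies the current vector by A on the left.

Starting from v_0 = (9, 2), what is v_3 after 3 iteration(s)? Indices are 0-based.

v_3 = (5, 7)

v_0 = (9, 2).
v_1 = A·v_0 = (9, 0).
v_2 = A·v_1 = (2, 2).
v_3 = A·v_2 = (5, 7).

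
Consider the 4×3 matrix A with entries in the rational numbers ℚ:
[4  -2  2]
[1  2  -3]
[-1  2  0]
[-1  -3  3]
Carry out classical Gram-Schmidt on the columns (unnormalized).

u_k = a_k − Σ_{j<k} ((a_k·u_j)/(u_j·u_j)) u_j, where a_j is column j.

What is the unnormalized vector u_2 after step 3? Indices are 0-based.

u_2 = (129/187, -367/374, 59/34, 8/187)

Step 1: u_0 = a_0 = (4, 1, -1, -1).
Step 2: u_1 = a_1 − (-5/19)·u_0 = (-18/19, 43/19, 33/19, -62/19).
Step 3: u_2 = a_2 − (2/19)·u_0 − (-351/374)·u_1 = (129/187, -367/374, 59/34, 8/187).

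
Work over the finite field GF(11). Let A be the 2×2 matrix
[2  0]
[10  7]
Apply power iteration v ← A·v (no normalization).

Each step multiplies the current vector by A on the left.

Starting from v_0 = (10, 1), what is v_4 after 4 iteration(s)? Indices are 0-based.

v_0 = (10, 1).
v_1 = A·v_0 = (9, 8).
v_2 = A·v_1 = (7, 3).
v_3 = A·v_2 = (3, 3).
v_4 = A·v_3 = (6, 7).

v_4 = (6, 7)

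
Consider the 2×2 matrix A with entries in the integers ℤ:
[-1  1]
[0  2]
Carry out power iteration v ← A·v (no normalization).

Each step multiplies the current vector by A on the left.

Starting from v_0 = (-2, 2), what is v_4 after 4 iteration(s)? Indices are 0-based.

v_4 = (8, 32)

v_0 = (-2, 2).
v_1 = A·v_0 = (4, 4).
v_2 = A·v_1 = (0, 8).
v_3 = A·v_2 = (8, 16).
v_4 = A·v_3 = (8, 32).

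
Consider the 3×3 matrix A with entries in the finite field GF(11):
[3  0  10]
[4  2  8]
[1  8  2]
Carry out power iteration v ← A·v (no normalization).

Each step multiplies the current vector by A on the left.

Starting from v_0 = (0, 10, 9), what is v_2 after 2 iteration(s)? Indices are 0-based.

v_0 = (0, 10, 9).
v_1 = A·v_0 = (2, 4, 10).
v_2 = A·v_1 = (7, 8, 10).

v_2 = (7, 8, 10)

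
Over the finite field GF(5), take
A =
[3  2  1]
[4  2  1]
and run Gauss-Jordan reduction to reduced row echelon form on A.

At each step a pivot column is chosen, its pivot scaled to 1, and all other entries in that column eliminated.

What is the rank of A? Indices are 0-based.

pivot(0,0)=3: scale R0 → (1, 4, 2)
  clear (1,0): R1 −= (4)R0 → (0, 1, 3)
pivot(1,1)=1: scale R1 → (0, 1, 3)
  clear (0,1): R0 −= (4)R1 → (1, 0, 0)

rank = 2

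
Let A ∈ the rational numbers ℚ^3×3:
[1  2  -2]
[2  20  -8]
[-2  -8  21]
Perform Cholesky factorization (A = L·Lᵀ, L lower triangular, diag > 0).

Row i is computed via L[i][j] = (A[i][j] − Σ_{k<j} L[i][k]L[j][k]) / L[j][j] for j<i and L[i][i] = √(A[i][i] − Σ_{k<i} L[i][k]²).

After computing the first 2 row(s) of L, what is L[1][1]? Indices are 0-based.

L[1][1] = 4

Step 1: L[0][0] = √(1) = 1.
  L[1][0] = (2) / L[0][0] = 2.
Step 2: L[1][1] = √(16) = 4.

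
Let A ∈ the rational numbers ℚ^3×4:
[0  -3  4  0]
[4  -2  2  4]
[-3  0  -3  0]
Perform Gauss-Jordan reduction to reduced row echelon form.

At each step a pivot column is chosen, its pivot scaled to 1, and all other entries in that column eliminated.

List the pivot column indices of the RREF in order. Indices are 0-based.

pivot columns: 0, 1, 2

pivot(0,0): swap R0↔R1
pivot(0,0)=4: scale R0 → (1, -1/2, 1/2, 1)
  clear (2,0): R2 −= (-3)R0 → (0, -3/2, -3/2, 3)
pivot(1,1)=-3: scale R1 → (0, 1, -4/3, 0)
  clear (0,1): R0 −= (-1/2)R1 → (1, 0, -1/6, 1)
  clear (2,1): R2 −= (-3/2)R1 → (0, 0, -7/2, 3)
pivot(2,2)=-7/2: scale R2 → (0, 0, 1, -6/7)
  clear (0,2): R0 −= (-1/6)R2 → (1, 0, 0, 6/7)
  clear (1,2): R1 −= (-4/3)R2 → (0, 1, 0, -8/7)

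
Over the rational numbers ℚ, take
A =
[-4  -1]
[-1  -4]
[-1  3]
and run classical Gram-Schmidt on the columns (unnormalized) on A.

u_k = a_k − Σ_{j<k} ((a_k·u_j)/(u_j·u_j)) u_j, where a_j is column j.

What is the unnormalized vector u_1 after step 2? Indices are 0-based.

u_1 = (1/9, -67/18, 59/18)

Step 1: u_0 = a_0 = (-4, -1, -1).
Step 2: u_1 = a_1 − (5/18)·u_0 = (1/9, -67/18, 59/18).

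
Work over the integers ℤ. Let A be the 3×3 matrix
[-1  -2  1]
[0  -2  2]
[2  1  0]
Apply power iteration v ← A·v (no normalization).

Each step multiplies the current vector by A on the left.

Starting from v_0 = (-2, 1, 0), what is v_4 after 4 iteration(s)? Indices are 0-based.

v_0 = (-2, 1, 0).
v_1 = A·v_0 = (0, -2, -3).
v_2 = A·v_1 = (1, -2, -2).
v_3 = A·v_2 = (1, 0, 0).
v_4 = A·v_3 = (-1, 0, 2).

v_4 = (-1, 0, 2)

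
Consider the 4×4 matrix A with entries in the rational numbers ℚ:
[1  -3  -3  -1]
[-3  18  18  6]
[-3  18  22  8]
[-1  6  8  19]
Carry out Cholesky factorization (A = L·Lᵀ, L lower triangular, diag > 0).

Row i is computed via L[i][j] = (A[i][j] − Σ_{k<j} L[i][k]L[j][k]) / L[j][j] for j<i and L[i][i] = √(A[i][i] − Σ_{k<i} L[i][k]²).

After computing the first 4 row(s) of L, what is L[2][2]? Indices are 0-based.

Step 1: L[0][0] = √(1) = 1.
  L[1][0] = (-3) / L[0][0] = -3.
Step 2: L[1][1] = √(9) = 3.
  L[2][0] = (-3) / L[0][0] = -3.
  L[2][1] = (9) / L[1][1] = 3.
Step 3: L[2][2] = √(4) = 2.
  L[3][0] = (-1) / L[0][0] = -1.
  L[3][1] = (3) / L[1][1] = 1.
  L[3][2] = (2) / L[2][2] = 1.
Step 4: L[3][3] = √(16) = 4.

L[2][2] = 2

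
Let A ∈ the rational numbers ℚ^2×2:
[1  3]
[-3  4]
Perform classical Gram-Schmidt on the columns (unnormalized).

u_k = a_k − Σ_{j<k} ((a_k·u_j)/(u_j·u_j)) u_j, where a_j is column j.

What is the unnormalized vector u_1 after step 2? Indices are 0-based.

u_1 = (39/10, 13/10)

Step 1: u_0 = a_0 = (1, -3).
Step 2: u_1 = a_1 − (-9/10)·u_0 = (39/10, 13/10).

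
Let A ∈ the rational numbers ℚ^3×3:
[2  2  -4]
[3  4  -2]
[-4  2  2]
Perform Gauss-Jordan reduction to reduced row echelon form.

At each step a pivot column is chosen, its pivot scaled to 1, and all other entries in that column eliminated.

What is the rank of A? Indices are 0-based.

pivot(0,0)=2: scale R0 → (1, 1, -2)
  clear (1,0): R1 −= (3)R0 → (0, 1, 4)
  clear (2,0): R2 −= (-4)R0 → (0, 6, -6)
pivot(1,1)=1: scale R1 → (0, 1, 4)
  clear (0,1): R0 −= (1)R1 → (1, 0, -6)
  clear (2,1): R2 −= (6)R1 → (0, 0, -30)
pivot(2,2)=-30: scale R2 → (0, 0, 1)
  clear (0,2): R0 −= (-6)R2 → (1, 0, 0)
  clear (1,2): R1 −= (4)R2 → (0, 1, 0)

rank = 3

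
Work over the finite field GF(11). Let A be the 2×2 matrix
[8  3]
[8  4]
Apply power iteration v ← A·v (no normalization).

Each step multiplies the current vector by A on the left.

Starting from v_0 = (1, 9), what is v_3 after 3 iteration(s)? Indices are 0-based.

v_0 = (1, 9).
v_1 = A·v_0 = (2, 0).
v_2 = A·v_1 = (5, 5).
v_3 = A·v_2 = (0, 5).

v_3 = (0, 5)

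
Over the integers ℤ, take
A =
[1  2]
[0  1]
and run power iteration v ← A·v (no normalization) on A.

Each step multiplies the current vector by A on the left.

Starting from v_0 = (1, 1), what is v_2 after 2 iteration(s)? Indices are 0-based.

v_0 = (1, 1).
v_1 = A·v_0 = (3, 1).
v_2 = A·v_1 = (5, 1).

v_2 = (5, 1)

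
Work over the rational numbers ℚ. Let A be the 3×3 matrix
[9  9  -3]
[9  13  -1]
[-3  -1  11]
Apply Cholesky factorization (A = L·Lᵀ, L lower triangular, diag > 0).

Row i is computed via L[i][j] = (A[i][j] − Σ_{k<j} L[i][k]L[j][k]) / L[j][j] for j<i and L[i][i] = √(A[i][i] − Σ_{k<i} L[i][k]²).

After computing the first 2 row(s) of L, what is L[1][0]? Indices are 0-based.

L[1][0] = 3

Step 1: L[0][0] = √(9) = 3.
  L[1][0] = (9) / L[0][0] = 3.
Step 2: L[1][1] = √(4) = 2.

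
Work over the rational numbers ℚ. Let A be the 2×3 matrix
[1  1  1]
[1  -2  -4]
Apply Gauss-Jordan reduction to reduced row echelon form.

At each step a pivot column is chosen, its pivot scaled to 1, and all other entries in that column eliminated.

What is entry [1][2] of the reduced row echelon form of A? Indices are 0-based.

M[1][2] = 5/3

[1] R0 /= 1  ⇒  (1, 1, 1)
     R1 -= 1·R0  ⇒  (0, -3, -5)
[2] R1 /= -3  ⇒  (0, 1, 5/3)
     R0 -= 1·R1  ⇒  (1, 0, -2/3)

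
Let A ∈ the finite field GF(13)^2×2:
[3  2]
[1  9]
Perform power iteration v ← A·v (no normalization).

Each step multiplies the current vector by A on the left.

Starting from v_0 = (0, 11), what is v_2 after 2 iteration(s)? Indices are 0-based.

v_0 = (0, 11).
v_1 = A·v_0 = (9, 8).
v_2 = A·v_1 = (4, 3).

v_2 = (4, 3)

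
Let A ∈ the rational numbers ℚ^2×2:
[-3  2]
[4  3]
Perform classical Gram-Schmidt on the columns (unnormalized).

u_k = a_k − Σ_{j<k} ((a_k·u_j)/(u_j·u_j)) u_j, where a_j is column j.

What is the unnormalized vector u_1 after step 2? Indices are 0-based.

u_1 = (68/25, 51/25)

Step 1: u_0 = a_0 = (-3, 4).
Step 2: u_1 = a_1 − (6/25)·u_0 = (68/25, 51/25).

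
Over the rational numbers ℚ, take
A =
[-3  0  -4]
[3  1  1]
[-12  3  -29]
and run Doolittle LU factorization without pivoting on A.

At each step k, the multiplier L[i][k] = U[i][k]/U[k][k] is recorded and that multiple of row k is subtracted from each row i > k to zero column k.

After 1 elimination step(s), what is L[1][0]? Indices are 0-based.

L[1][0] = -1

[col 0] pivot -3
  R1 -= -1*R0 → (0, 1, -3)  (L[1][0] := -1)
  R2 -= 4*R0 → (0, 3, -13)  (L[2][0] := 4)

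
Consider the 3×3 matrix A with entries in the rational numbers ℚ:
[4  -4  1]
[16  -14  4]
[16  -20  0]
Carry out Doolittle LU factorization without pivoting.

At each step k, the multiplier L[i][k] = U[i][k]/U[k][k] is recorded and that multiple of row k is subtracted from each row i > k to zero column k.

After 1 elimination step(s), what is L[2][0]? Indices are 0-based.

L[2][0] = 4

k=0: U[0][0]=4
  eliminate (1,0): mult=4, new row 1: (0, 2, 0); set L[1][0]=4
  eliminate (2,0): mult=4, new row 2: (0, -4, -4); set L[2][0]=4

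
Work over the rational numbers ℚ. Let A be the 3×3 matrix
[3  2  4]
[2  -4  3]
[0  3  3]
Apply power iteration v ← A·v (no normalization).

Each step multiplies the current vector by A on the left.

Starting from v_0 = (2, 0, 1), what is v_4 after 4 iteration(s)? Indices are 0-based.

v_4 = (1638, 67, 873)

v_0 = (2, 0, 1).
v_1 = A·v_0 = (10, 7, 3).
v_2 = A·v_1 = (56, 1, 30).
v_3 = A·v_2 = (290, 198, 93).
v_4 = A·v_3 = (1638, 67, 873).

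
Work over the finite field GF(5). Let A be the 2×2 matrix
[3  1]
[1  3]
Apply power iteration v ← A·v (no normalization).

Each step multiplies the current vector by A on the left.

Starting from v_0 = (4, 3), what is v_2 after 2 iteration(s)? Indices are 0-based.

v_0 = (4, 3).
v_1 = A·v_0 = (0, 3).
v_2 = A·v_1 = (3, 4).

v_2 = (3, 4)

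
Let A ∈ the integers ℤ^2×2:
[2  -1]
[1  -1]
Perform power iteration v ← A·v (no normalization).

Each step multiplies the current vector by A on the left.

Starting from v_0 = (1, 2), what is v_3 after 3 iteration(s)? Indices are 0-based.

v_3 = (1, 0)

v_0 = (1, 2).
v_1 = A·v_0 = (0, -1).
v_2 = A·v_1 = (1, 1).
v_3 = A·v_2 = (1, 0).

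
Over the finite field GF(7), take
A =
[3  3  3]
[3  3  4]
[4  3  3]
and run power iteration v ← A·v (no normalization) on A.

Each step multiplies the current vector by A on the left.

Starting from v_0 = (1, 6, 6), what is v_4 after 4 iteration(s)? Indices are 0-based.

v_4 = (6, 1, 0)

v_0 = (1, 6, 6).
v_1 = A·v_0 = (4, 3, 5).
v_2 = A·v_1 = (1, 6, 5).
v_3 = A·v_2 = (1, 6, 2).
v_4 = A·v_3 = (6, 1, 0).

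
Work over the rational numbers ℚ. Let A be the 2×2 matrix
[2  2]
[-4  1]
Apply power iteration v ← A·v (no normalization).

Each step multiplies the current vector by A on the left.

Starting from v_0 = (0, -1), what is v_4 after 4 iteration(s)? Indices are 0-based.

v_0 = (0, -1).
v_1 = A·v_0 = (-2, -1).
v_2 = A·v_1 = (-6, 7).
v_3 = A·v_2 = (2, 31).
v_4 = A·v_3 = (66, 23).

v_4 = (66, 23)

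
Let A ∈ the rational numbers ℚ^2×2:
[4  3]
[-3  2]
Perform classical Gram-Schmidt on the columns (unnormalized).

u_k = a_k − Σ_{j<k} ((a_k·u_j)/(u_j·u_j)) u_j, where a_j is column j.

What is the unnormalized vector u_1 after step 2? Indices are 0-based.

Step 1: u_0 = a_0 = (4, -3).
Step 2: u_1 = a_1 − (6/25)·u_0 = (51/25, 68/25).

u_1 = (51/25, 68/25)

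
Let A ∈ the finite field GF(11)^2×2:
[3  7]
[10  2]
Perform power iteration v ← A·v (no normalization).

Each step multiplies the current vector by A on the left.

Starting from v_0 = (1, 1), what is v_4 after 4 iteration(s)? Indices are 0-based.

v_4 = (3, 4)

v_0 = (1, 1).
v_1 = A·v_0 = (10, 1).
v_2 = A·v_1 = (4, 3).
v_3 = A·v_2 = (0, 2).
v_4 = A·v_3 = (3, 4).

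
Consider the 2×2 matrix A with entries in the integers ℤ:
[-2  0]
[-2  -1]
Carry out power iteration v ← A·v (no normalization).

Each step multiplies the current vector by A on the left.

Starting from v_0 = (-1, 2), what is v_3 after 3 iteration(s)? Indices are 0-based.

v_0 = (-1, 2).
v_1 = A·v_0 = (2, 0).
v_2 = A·v_1 = (-4, -4).
v_3 = A·v_2 = (8, 12).

v_3 = (8, 12)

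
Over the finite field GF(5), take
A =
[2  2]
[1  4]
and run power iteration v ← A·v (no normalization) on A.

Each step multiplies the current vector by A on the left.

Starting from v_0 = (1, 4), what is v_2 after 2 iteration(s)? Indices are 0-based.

v_2 = (4, 3)

v_0 = (1, 4).
v_1 = A·v_0 = (0, 2).
v_2 = A·v_1 = (4, 3).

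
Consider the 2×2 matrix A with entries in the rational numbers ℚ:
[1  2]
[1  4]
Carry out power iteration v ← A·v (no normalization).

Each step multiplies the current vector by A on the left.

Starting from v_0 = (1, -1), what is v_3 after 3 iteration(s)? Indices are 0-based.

v_3 = (-33, -59)

v_0 = (1, -1).
v_1 = A·v_0 = (-1, -3).
v_2 = A·v_1 = (-7, -13).
v_3 = A·v_2 = (-33, -59).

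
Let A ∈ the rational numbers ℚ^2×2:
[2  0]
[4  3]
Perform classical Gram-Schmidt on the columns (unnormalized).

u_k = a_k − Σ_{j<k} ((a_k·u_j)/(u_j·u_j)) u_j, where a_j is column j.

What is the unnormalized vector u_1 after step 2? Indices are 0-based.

u_1 = (-6/5, 3/5)

Step 1: u_0 = a_0 = (2, 4).
Step 2: u_1 = a_1 − (3/5)·u_0 = (-6/5, 3/5).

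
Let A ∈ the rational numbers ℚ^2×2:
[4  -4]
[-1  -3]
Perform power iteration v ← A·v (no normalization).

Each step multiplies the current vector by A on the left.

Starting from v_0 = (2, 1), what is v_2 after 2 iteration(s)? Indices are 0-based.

v_0 = (2, 1).
v_1 = A·v_0 = (4, -5).
v_2 = A·v_1 = (36, 11).

v_2 = (36, 11)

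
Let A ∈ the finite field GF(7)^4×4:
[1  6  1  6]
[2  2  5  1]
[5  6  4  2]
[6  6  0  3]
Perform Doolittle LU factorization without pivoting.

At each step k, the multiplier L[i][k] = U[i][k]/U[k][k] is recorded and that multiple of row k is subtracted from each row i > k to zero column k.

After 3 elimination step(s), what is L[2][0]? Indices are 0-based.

L[2][0] = 5

[col 0] pivot 1
  R1 -= 2*R0 → (0, 4, 3, 3)  (L[1][0] := 2)
  R2 -= 5*R0 → (0, 4, 6, 0)  (L[2][0] := 5)
  R3 -= 6*R0 → (0, 5, 1, 2)  (L[3][0] := 6)
[col 1] pivot 4
  R2 -= 1*R1 → (0, 0, 3, 4)  (L[2][1] := 1)
  R3 -= 3*R1 → (0, 0, 6, 0)  (L[3][1] := 3)
[col 2] pivot 3
  R3 -= 2*R2 → (0, 0, 0, 6)  (L[3][2] := 2)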